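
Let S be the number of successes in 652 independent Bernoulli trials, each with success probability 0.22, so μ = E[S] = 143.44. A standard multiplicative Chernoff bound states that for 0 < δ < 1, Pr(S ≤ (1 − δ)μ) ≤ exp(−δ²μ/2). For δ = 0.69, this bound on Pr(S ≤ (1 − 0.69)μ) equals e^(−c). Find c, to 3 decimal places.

c = δ²μ/2 = 0.69²·143.44/2 = 34.1459.

34.146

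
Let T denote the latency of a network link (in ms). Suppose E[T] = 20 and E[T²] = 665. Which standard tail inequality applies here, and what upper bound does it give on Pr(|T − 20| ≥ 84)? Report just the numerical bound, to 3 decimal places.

0.038

The first two moments determine the variance, so Chebyshev's inequality is the sharpest standard bound available.
Var(T) = E[T²] − (E[T])² = 665 − 400 = 265.
Chebyshev's inequality: Pr(|T − μ| ≥ t) ≤ Var(T)/t² = 265/7056 = 0.0376.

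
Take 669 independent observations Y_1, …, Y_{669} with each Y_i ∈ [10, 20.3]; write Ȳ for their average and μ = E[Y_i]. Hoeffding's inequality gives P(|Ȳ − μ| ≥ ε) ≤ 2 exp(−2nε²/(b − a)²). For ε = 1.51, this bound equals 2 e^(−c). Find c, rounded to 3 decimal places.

28.756

c = 2nε²/(b − a)² = 2·669·1.51² / 10.3² = 28.7565.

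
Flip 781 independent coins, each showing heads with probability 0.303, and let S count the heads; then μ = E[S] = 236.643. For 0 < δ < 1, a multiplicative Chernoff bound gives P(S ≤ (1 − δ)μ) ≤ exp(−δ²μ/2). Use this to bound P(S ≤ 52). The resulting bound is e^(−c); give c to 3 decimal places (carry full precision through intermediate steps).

Write 52 = (1 − δ)μ, so δ = 1 − 52/236.643 = 0.7802597…
Then the exponent is δ²μ/2 = (μ − 52)²/(2μ) = 72.034747.

72.035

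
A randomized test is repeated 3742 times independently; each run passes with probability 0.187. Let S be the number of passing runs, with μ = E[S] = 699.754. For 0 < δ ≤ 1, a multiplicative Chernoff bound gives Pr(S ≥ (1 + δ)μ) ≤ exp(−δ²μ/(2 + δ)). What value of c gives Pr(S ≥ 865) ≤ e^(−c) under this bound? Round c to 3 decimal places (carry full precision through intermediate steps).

Write 865 = (1 + δ)μ, so δ = 865/699.754 − 1 = 0.2361487…
Then the exponent is δ²μ/(2 + δ) = (865 − μ)² / (μ·(2 + δ)) = 17.450820.

17.451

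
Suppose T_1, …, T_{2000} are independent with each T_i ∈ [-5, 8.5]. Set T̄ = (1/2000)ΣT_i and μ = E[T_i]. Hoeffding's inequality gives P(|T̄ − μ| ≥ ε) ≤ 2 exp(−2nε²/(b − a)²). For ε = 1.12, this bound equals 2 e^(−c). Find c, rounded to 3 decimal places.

27.531

c = 2nε²/(b − a)² = 2·2000·1.12² / 13.5² = 27.5314.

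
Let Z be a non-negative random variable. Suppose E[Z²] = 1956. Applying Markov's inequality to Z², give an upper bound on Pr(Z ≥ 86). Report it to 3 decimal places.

Since Z ≥ 0, the event {Z ≥ 86} is the same as {Z² ≥ 7396}.
Markov's inequality applied to Z² gives Pr(Z² ≥ 7396) ≤ E[Z²]/7396 = 1956/7396 = 0.2645.

0.264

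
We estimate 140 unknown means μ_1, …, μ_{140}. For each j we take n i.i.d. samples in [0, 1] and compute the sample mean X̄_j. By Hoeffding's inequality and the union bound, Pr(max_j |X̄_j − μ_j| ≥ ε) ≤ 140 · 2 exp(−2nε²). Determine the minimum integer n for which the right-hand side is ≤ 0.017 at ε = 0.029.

5773

Need 2·140·exp(−2nε²) ≤ 0.017, i.e. exp(−2nε²) ≤ 0.017/280.
So 2nε² ≥ ln(280/0.017) = 9.709332.
Hence n ≥ 9.709332/(2·0.029²) = 5772.492.
The smallest integer n is 5773.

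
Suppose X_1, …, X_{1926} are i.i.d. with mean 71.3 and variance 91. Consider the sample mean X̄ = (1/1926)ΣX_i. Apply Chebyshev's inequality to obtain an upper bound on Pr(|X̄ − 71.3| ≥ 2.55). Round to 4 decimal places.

Var(X̄) = Var(X_i)/n = 91/1926 = 0.047248.
Chebyshev: Pr(|X̄ − 71.3| ≥ 2.55) ≤ Var(X̄)/(2.55)² = 91/(1926·2.55²) = 0.0073.

0.0073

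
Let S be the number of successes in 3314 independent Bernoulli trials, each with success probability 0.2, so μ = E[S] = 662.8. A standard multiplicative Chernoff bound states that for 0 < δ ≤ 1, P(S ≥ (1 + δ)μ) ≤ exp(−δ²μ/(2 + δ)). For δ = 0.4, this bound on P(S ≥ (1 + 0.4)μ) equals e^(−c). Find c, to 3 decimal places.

44.187

c = δ²μ/(2 + δ) = 0.4²·662.8/(2 + 0.4) = 44.1867.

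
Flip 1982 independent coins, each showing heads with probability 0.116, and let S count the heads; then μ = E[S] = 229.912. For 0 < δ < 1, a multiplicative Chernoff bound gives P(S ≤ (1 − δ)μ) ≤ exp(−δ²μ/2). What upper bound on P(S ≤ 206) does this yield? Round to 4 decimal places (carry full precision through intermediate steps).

Write 206 = (1 − δ)μ, so δ = 1 − 206/229.912 = 0.104005…
Then the exponent is δ²μ/2 = (μ − 206)²/(2μ) = 1.243484.
Bound = exp(−1.243484) = 0.28838.

0.2884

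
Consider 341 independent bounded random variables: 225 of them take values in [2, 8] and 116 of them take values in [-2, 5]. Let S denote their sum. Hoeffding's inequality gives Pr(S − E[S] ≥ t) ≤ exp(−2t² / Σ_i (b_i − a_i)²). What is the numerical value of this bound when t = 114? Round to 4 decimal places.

0.1517

Σ(b_i − a_i)² = 225·6² + 116·7² = 13784.
Exponent = 2·114² / 13784 = 1.88566.
Bound = exp(−1.88566) = 0.15173.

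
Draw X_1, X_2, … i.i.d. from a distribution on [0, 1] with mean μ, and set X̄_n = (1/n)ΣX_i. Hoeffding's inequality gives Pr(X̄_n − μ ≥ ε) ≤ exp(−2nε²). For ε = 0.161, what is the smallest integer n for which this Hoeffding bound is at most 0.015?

82

Require exp(−2nε²) ≤ 0.015, i.e. 2nε² ≥ ln(1/0.015) = 4.199705.
So n ≥ 4.199705 / (2·0.161²) = 81.010.
The smallest integer n is 82.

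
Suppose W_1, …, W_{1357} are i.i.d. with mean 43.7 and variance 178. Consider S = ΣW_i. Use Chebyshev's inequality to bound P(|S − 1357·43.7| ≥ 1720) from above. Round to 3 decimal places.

0.082

Var(S) = n·Var(W_i) = 1357·178 = 241546.
Chebyshev: P(|S − 1357·43.7| ≥ 1720) ≤ Var(S)/1720² = 241546/2958400 = 0.0816.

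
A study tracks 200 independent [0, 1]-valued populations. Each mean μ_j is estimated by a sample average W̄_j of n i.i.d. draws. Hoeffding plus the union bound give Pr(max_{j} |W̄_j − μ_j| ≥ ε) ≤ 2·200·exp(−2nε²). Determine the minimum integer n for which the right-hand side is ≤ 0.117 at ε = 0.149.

Need 2·200·exp(−2nε²) ≤ 0.117, i.e. exp(−2nε²) ≤ 0.117/400.
So 2nε² ≥ ln(400/0.117) = 8.137046.
Hence n ≥ 8.137046/(2·0.149²) = 183.259.
The smallest integer n is 184.

184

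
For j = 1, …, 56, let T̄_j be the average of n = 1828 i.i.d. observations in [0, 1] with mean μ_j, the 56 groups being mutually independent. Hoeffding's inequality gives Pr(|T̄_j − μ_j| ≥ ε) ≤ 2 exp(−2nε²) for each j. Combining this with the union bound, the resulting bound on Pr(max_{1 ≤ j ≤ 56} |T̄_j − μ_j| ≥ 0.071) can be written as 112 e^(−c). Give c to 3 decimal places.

18.430

Union bound over the 56 events: Pr(max_{1 ≤ j ≤ 56} |T̄_j − μ_j| ≥ 0.071) ≤ 56·2·exp(−2nε²) = 112 exp(−2·1828·0.071²).
So c = 2·1828·0.071² = 18.4299.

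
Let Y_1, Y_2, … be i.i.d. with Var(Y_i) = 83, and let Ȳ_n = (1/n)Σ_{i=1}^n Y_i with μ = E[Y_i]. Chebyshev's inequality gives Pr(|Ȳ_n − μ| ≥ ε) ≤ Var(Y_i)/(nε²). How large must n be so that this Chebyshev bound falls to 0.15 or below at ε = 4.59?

Require 83/(n·4.59²) ≤ 0.15, i.e. n ≥ 83/(0.15·4.59²) = 26.264.
The smallest integer n is 27.

27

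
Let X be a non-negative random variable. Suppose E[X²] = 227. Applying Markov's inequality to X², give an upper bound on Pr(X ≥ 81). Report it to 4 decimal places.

Since X ≥ 0, the event {X ≥ 81} is the same as {X² ≥ 6561}.
Markov's inequality applied to X² gives Pr(X² ≥ 6561) ≤ E[X²]/6561 = 227/6561 = 0.0346.

0.0346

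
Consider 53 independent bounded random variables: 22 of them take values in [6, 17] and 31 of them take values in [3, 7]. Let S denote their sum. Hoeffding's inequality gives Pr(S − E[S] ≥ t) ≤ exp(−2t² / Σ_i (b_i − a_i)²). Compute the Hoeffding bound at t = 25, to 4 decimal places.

0.6731

Σ(b_i − a_i)² = 22·11² + 31·4² = 3158.
Exponent = 2·25² / 3158 = 0.39582.
Bound = exp(−0.39582) = 0.67313.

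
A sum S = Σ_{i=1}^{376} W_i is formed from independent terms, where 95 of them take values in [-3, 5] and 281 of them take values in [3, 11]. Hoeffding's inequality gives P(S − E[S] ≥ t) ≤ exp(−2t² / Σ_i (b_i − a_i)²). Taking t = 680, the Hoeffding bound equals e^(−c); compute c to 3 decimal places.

38.431

Σ(b_i − a_i)² = 95·8² + 281·8² = 24064.
c = 2t² / 24064 = 2·680² / 24064 = 38.4309.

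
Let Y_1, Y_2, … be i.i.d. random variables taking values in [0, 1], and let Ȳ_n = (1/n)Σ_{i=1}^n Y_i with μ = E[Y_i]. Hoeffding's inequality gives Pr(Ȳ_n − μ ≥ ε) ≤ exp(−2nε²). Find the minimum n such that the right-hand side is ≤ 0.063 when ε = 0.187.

Require exp(−2nε²) ≤ 0.063, i.e. 2nε² ≥ ln(1/0.063) = 2.764621.
So n ≥ 2.764621 / (2·0.187²) = 39.530.
The smallest integer n is 40.

40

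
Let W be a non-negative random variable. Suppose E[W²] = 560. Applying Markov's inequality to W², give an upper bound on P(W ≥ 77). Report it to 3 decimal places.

Since W ≥ 0, the event {W ≥ 77} is the same as {W² ≥ 5929}.
Markov's inequality applied to W² gives P(W² ≥ 5929) ≤ E[W²]/5929 = 560/5929 = 0.0945.

0.094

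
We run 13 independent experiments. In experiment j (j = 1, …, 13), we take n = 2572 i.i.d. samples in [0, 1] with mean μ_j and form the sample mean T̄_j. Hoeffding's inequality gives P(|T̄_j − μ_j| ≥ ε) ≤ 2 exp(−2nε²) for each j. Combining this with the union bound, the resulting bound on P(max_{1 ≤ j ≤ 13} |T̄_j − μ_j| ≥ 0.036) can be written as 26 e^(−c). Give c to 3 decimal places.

6.667

Union bound over the 13 events: P(max_{1 ≤ j ≤ 13} |T̄_j − μ_j| ≥ 0.036) ≤ 13·2·exp(−2nε²) = 26 exp(−2·2572·0.036²).
So c = 2·2572·0.036² = 6.6666.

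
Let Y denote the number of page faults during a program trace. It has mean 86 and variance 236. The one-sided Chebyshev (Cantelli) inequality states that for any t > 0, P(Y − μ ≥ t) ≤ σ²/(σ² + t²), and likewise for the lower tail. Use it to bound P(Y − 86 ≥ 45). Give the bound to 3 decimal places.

0.104

Here σ² = 236 and t = 45, so σ² + t² = 2261.
Cantelli's bound: 236/2261 = 0.1044.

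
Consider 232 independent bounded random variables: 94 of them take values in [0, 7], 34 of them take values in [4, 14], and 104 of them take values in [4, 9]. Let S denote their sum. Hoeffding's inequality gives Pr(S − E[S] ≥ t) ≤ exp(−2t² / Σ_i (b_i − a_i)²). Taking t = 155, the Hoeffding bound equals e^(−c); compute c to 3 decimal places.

Σ(b_i − a_i)² = 94·7² + 34·10² + 104·5² = 10606.
c = 2t² / 10606 = 2·155² / 10606 = 4.5305.

4.530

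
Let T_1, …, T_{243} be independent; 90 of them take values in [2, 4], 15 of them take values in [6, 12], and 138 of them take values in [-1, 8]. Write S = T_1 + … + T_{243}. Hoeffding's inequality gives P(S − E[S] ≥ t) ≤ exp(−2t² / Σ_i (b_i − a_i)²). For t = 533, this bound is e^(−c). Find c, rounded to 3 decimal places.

47.042

Σ(b_i − a_i)² = 90·2² + 15·6² + 138·9² = 12078.
c = 2t² / 12078 = 2·533² / 12078 = 47.0424.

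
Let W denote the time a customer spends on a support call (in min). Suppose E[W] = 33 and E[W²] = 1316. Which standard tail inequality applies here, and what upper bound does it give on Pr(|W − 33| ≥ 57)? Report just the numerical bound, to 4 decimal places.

0.0699

The first two moments determine the variance, so Chebyshev's inequality is the sharpest standard bound available.
Var(W) = E[W²] − (E[W])² = 1316 − 1089 = 227.
Chebyshev's inequality: Pr(|W − μ| ≥ t) ≤ Var(W)/t² = 227/3249 = 0.0699.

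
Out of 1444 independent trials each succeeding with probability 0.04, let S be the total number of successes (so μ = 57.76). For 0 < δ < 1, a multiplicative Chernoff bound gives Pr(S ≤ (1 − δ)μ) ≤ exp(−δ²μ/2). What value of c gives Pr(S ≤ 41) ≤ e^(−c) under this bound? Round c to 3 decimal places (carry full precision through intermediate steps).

2.432

Write 41 = (1 − δ)μ, so δ = 1 − 41/57.76 = 0.2901662…
Then the exponent is δ²μ/2 = (μ − 41)²/(2μ) = 2.431593.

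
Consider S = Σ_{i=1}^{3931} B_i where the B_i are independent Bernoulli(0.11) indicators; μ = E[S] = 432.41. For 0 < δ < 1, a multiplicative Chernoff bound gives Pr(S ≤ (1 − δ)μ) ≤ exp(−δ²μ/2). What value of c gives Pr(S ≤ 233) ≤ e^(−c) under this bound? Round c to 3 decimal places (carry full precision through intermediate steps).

Write 233 = (1 − δ)μ, so δ = 1 − 233/432.41 = 0.4611595…
Then the exponent is δ²μ/2 = (μ − 233)²/(2μ) = 45.979913.

45.980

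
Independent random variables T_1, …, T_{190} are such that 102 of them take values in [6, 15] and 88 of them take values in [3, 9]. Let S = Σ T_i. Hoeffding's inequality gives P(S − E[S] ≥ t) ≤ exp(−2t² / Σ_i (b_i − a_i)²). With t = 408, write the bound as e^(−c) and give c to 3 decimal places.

29.128

Σ(b_i − a_i)² = 102·9² + 88·6² = 11430.
c = 2t² / 11430 = 2·408² / 11430 = 29.1276.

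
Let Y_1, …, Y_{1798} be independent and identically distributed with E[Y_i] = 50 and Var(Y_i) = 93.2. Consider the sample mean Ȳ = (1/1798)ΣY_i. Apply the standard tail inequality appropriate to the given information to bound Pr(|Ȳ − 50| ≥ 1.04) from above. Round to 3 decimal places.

0.048

With mean and variance of each term known, Chebyshev's inequality bounds the deviation of the sum (or sample mean).
Var(Ȳ) = Var(Y_i)/n = 93.2/1798 = 0.051835.
Chebyshev: Pr(|Ȳ − 50| ≥ 1.04) ≤ Var(Ȳ)/(1.04)² = 93.2/(1798·1.04²) = 0.0479.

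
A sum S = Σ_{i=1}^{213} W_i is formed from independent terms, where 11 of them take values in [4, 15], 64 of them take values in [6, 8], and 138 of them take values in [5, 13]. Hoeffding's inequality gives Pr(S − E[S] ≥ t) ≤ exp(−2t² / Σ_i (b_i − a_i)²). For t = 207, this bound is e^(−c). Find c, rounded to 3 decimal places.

8.225

Σ(b_i − a_i)² = 11·11² + 64·2² + 138·8² = 10419.
c = 2t² / 10419 = 2·207² / 10419 = 8.2252.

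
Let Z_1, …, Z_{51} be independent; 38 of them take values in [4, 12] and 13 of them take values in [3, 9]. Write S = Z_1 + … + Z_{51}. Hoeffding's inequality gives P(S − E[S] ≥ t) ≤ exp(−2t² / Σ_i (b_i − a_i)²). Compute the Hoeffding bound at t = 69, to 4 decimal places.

Σ(b_i − a_i)² = 38·8² + 13·6² = 2900.
Exponent = 2·69² / 2900 = 3.28345.
Bound = exp(−3.28345) = 0.03750.

0.0375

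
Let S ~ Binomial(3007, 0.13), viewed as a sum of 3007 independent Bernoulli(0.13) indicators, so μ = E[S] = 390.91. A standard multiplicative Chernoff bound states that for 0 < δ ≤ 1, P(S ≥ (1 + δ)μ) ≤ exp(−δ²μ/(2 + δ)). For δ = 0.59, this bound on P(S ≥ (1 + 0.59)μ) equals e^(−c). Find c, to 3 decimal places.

c = δ²μ/(2 + δ) = 0.59²·390.91/(2 + 0.59) = 52.5389.

52.539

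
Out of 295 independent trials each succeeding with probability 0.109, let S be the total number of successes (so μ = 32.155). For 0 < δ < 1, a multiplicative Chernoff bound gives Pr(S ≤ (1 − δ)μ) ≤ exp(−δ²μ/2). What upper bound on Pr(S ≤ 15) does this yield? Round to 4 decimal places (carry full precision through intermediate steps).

Write 15 = (1 − δ)μ, so δ = 1 − 15/32.155 = 0.5335096…
Then the exponent is δ²μ/2 = (μ − 15)²/(2μ) = 4.576178.
Bound = exp(−4.576178) = 0.01029.

0.0103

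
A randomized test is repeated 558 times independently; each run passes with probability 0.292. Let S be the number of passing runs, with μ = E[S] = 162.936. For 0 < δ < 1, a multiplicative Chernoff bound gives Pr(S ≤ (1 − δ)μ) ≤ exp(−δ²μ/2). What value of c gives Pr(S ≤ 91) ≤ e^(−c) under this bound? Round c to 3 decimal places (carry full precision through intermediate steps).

Write 91 = (1 − δ)μ, so δ = 1 − 91/162.936 = 0.4414985…
Then the exponent is δ²μ/2 = (μ − 91)²/(2μ) = 15.879818.

15.880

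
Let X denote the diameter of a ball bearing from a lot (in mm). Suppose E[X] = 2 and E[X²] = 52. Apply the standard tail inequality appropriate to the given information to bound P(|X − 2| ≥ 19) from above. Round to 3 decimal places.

The first two moments determine the variance, so Chebyshev's inequality is the sharpest standard bound available.
Var(X) = E[X²] − (E[X])² = 52 − 4 = 48.
Chebyshev's inequality: P(|X − μ| ≥ t) ≤ Var(X)/t² = 48/361 = 0.1330.

0.133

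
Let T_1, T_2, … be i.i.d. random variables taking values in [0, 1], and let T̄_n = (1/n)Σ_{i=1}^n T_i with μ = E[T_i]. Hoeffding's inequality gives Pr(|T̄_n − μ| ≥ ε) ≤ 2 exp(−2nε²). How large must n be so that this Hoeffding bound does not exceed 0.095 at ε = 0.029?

Require 2·exp(−2nε²) ≤ 0.095, i.e. 2nε² ≥ ln(2/0.095) = 3.047026.
So n ≥ 3.047026 / (2·0.029²) = 1811.549.
The smallest integer n is 1812.

1812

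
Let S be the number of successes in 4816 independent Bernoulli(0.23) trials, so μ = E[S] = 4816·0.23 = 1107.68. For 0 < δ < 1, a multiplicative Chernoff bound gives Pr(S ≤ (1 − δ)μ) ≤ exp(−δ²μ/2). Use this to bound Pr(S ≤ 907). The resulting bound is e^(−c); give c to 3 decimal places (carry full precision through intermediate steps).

Write 907 = (1 − δ)μ, so δ = 1 − 907/1107.68 = 0.1811715…
Then the exponent is δ²μ/2 = (μ − 907)²/(2μ) = 18.178744.

18.179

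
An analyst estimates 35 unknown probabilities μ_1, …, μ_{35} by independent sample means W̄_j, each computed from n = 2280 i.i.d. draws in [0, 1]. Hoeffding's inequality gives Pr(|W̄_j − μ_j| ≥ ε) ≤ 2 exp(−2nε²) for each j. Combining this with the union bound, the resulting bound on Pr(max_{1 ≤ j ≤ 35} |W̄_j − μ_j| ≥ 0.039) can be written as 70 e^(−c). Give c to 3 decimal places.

Union bound over the 35 events: Pr(max_{1 ≤ j ≤ 35} |W̄_j − μ_j| ≥ 0.039) ≤ 35·2·exp(−2nε²) = 70 exp(−2·2280·0.039²).
So c = 2·2280·0.039² = 6.9358.

6.936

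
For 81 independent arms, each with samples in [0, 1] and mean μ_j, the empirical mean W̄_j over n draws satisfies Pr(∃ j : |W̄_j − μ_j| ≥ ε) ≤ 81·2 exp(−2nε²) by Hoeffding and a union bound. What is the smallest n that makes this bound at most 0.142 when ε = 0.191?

Need 2·81·exp(−2nε²) ≤ 0.142, i.e. exp(−2nε²) ≤ 0.142/162.
So 2nε² ≥ ln(162/0.142) = 7.039525.
Hence n ≥ 7.039525/(2·0.191²) = 96.482.
The smallest integer n is 97.

97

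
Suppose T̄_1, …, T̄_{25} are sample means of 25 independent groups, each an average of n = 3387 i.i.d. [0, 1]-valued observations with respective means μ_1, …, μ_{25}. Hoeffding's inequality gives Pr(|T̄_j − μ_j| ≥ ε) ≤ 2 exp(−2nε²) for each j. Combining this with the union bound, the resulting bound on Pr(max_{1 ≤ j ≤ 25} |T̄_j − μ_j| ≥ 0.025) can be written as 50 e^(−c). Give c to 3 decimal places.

4.234

Union bound over the 25 events: Pr(max_{1 ≤ j ≤ 25} |T̄_j − μ_j| ≥ 0.025) ≤ 25·2·exp(−2nε²) = 50 exp(−2·3387·0.025²).
So c = 2·3387·0.025² = 4.2337.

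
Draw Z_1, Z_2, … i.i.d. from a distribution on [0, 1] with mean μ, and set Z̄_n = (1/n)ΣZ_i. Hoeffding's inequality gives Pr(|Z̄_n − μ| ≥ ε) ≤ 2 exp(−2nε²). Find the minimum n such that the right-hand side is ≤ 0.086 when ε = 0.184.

Require 2·exp(−2nε²) ≤ 0.086, i.e. 2nε² ≥ ln(2/0.086) = 3.146555.
So n ≥ 3.146555 / (2·0.184²) = 46.470.
The smallest integer n is 47.

47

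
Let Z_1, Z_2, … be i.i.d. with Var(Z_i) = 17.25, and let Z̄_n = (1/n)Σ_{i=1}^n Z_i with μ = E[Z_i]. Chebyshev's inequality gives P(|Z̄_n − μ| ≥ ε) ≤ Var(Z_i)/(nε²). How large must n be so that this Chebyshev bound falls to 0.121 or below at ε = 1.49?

65

Require 17.25/(n·1.49²) ≤ 0.121, i.e. n ≥ 17.25/(0.121·1.49²) = 64.214.
The smallest integer n is 65.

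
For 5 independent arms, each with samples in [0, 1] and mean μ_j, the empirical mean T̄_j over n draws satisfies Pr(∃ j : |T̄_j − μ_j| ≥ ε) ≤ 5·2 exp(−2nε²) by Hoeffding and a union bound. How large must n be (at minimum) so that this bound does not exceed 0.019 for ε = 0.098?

327

Need 2·5·exp(−2nε²) ≤ 0.019, i.e. exp(−2nε²) ≤ 0.019/10.
So 2nε² ≥ ln(10/0.019) = 6.265901.
Hence n ≥ 6.265901/(2·0.098²) = 326.213.
The smallest integer n is 327.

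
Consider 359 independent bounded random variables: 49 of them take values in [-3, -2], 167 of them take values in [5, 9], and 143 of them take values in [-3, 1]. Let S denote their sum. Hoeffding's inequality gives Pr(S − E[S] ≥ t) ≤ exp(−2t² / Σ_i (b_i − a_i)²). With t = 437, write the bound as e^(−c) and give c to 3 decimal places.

76.250

Σ(b_i − a_i)² = 49·1² + 167·4² + 143·4² = 5009.
c = 2t² / 5009 = 2·437² / 5009 = 76.2503.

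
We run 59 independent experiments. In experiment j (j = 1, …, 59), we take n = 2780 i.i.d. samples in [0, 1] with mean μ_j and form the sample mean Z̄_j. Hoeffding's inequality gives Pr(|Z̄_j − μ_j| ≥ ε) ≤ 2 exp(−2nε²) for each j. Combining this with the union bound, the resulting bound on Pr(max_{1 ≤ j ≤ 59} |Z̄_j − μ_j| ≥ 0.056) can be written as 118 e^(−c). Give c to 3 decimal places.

17.436

Union bound over the 59 events: Pr(max_{1 ≤ j ≤ 59} |Z̄_j − μ_j| ≥ 0.056) ≤ 59·2·exp(−2nε²) = 118 exp(−2·2780·0.056²).
So c = 2·2780·0.056² = 17.4362.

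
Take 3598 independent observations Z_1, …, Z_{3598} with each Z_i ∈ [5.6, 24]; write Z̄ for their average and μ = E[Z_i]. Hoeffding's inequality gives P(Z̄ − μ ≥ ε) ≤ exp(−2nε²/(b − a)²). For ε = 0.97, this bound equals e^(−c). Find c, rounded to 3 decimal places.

c = 2nε²/(b − a)² = 2·3598·0.97² / 18.4² = 19.9986.

19.999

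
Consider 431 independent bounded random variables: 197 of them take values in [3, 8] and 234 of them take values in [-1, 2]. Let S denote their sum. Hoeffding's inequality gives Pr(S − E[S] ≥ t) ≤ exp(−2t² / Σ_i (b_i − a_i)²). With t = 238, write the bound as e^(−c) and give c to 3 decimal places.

16.113

Σ(b_i − a_i)² = 197·5² + 234·3² = 7031.
c = 2t² / 7031 = 2·238² / 7031 = 16.1126.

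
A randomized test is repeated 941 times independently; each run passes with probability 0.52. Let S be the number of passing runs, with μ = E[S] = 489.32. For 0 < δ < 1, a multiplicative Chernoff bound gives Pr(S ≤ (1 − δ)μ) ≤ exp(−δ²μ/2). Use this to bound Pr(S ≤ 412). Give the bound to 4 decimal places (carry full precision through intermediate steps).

0.0022

Write 412 = (1 − δ)μ, so δ = 1 − 412/489.32 = 0.1580152…
Then the exponent is δ²μ/2 = (μ − 412)²/(2μ) = 6.108868.
Bound = exp(−6.108868) = 0.00222.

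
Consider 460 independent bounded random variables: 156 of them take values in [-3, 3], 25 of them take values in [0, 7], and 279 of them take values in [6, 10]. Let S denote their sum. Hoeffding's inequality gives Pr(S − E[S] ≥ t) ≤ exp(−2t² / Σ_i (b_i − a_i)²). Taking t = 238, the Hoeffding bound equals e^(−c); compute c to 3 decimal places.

10.021

Σ(b_i − a_i)² = 156·6² + 25·7² + 279·4² = 11305.
c = 2t² / 11305 = 2·238² / 11305 = 10.0211.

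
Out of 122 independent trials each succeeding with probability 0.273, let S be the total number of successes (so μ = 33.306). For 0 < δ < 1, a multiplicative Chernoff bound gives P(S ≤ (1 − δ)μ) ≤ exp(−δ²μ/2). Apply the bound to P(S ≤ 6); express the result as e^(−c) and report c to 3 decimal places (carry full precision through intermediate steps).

11.193

Write 6 = (1 − δ)μ, so δ = 1 − 6/33.306 = 0.8198523…
Then the exponent is δ²μ/2 = (μ − 6)²/(2μ) = 11.193443.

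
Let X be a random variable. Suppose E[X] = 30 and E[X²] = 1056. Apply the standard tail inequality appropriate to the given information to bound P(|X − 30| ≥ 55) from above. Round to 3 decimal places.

The first two moments determine the variance, so Chebyshev's inequality is the sharpest standard bound available.
Var(X) = E[X²] − (E[X])² = 1056 − 900 = 156.
Chebyshev's inequality: P(|X − μ| ≥ t) ≤ Var(X)/t² = 156/3025 = 0.0516.

0.052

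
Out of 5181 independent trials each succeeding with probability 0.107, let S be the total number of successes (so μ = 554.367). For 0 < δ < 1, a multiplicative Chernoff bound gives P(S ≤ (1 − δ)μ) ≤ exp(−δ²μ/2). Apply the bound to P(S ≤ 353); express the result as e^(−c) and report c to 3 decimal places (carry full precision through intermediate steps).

Write 353 = (1 − δ)μ, so δ = 1 − 353/554.367 = 0.3632377…
Then the exponent is δ²μ/2 = (μ − 353)²/(2μ) = 36.572044.

36.572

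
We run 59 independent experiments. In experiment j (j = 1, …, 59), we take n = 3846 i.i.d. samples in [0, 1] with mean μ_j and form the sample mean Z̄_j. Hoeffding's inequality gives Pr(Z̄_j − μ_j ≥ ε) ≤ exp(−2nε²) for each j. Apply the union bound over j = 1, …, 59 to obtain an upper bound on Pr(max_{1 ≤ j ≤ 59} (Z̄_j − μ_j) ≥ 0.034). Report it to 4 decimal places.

Per-experiment Hoeffding bound: exp(−2·3846·0.034²) = exp(−8.89195) = 0.00013749.
Union bound over 59 events: 59·0.00013749 = 0.00811.

0.0081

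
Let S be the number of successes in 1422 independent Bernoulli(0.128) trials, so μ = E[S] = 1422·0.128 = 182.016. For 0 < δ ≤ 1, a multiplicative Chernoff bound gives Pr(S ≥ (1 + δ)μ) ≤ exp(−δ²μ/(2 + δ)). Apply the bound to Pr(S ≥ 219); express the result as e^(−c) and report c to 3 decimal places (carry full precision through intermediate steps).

Write 219 = (1 + δ)μ, so δ = 219/182.016 − 1 = 0.2031909…
Then the exponent is δ²μ/(2 + δ) = (219 − μ)² / (μ·(2 + δ)) = 3.410877.

3.411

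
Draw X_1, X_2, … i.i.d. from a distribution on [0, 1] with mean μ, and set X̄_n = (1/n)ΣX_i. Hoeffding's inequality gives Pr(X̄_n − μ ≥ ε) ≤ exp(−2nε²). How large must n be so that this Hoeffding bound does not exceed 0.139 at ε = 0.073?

Require exp(−2nε²) ≤ 0.139, i.e. 2nε² ≥ ln(1/0.139) = 1.973281.
So n ≥ 1.973281 / (2·0.073²) = 185.146.
The smallest integer n is 186.

186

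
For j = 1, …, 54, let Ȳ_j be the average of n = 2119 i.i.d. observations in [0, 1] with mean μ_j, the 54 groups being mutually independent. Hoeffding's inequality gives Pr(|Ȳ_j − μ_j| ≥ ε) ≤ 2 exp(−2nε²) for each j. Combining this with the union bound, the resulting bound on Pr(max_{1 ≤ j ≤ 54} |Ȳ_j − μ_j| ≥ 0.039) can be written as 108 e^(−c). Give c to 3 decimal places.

6.446

Union bound over the 54 events: Pr(max_{1 ≤ j ≤ 54} |Ȳ_j − μ_j| ≥ 0.039) ≤ 54·2·exp(−2nε²) = 108 exp(−2·2119·0.039²).
So c = 2·2119·0.039² = 6.4460.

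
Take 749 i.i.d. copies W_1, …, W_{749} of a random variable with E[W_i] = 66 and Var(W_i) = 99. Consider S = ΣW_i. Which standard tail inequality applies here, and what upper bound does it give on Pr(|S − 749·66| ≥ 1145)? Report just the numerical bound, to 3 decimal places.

With mean and variance of each term known, Chebyshev's inequality bounds the deviation of the sum (or sample mean).
Var(S) = n·Var(W_i) = 749·99 = 74151.
Chebyshev: Pr(|S − 749·66| ≥ 1145) ≤ Var(S)/1145² = 74151/1311025 = 0.0566.

0.057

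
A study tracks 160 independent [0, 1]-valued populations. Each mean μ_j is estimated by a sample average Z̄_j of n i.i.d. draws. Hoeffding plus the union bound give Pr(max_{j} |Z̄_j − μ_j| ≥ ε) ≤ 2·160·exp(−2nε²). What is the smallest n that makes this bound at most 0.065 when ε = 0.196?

Need 2·160·exp(−2nε²) ≤ 0.065, i.e. exp(−2nε²) ≤ 0.065/320.
So 2nε² ≥ ln(320/0.065) = 8.501689.
Hence n ≥ 8.501689/(2·0.196²) = 110.653.
The smallest integer n is 111.

111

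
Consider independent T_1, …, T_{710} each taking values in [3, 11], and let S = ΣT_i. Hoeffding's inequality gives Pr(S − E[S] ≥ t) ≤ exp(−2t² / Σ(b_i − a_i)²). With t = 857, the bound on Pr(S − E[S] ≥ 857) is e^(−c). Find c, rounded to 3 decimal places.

32.326

Σ(b_i − a_i)² = 710·(8)² = 45440.
c = 2t²/45440 = 2·857²/45440 = 32.3261.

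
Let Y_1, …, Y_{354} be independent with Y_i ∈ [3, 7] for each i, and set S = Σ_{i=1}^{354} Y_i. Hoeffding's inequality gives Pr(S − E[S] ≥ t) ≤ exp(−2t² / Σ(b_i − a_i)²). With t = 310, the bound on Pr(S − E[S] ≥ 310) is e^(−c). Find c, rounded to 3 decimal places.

Σ(b_i − a_i)² = 354·(4)² = 5664.
c = 2t²/5664 = 2·310²/5664 = 33.9336.

33.934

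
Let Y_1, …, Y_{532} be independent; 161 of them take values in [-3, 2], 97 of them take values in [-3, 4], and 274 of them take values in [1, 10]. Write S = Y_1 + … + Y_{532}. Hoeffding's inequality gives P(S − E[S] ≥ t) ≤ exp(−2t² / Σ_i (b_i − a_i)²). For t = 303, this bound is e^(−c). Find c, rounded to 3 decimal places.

5.929

Σ(b_i − a_i)² = 161·5² + 97·7² + 274·9² = 30972.
c = 2t² / 30972 = 2·303² / 30972 = 5.9285.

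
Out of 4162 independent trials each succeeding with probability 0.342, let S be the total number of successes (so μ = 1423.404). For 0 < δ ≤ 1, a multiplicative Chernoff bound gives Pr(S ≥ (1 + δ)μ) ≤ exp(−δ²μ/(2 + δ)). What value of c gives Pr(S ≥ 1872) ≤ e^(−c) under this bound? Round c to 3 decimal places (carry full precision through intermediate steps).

61.066

Write 1872 = (1 + δ)μ, so δ = 1872/1423.404 − 1 = 0.3151572…
Then the exponent is δ²μ/(2 + δ) = (1872 − μ)² / (μ·(2 + δ)) = 61.066373.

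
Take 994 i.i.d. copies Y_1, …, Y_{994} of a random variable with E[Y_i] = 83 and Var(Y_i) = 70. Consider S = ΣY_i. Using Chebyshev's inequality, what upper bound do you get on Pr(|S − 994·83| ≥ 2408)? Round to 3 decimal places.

0.012

Var(S) = n·Var(Y_i) = 994·70 = 69580.
Chebyshev: Pr(|S − 994·83| ≥ 2408) ≤ Var(S)/2408² = 69580/5798464 = 0.0120.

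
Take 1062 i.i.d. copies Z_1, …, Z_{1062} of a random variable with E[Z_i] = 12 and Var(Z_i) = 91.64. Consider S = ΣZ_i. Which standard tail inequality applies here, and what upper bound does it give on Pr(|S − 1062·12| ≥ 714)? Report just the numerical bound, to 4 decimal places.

0.1909

With mean and variance of each term known, Chebyshev's inequality bounds the deviation of the sum (or sample mean).
Var(S) = n·Var(Z_i) = 1062·91.64 = 97321.68.
Chebyshev: Pr(|S − 1062·12| ≥ 714) ≤ Var(S)/714² = 97321.68/509796 = 0.1909.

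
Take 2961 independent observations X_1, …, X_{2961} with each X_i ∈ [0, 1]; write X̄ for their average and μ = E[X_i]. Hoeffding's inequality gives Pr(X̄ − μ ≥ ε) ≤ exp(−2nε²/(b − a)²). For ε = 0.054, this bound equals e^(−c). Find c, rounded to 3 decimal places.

17.269

c = 2nε²/(b − a)² = 2·2961·0.054² / 1² = 17.2686.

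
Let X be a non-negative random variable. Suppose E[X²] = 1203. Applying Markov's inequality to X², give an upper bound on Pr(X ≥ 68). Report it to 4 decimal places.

0.2602

Since X ≥ 0, the event {X ≥ 68} is the same as {X² ≥ 4624}.
Markov's inequality applied to X² gives Pr(X² ≥ 4624) ≤ E[X²]/4624 = 1203/4624 = 0.2602.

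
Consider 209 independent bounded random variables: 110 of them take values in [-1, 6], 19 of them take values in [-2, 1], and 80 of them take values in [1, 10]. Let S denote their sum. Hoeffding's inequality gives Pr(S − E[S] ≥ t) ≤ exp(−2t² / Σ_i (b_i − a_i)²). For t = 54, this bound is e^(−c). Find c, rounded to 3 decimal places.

0.484

Σ(b_i − a_i)² = 110·7² + 19·3² + 80·9² = 12041.
c = 2t² / 12041 = 2·54² / 12041 = 0.4843.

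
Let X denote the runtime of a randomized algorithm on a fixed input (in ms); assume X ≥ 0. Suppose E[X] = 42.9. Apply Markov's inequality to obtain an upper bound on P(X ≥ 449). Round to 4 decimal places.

0.0955

Markov's inequality: for a non-negative random variable, P(X ≥ a) ≤ E[X]/a.
Here E[X] = 42.9 and a = 449, so the bound is 42.9/449 = 0.0955.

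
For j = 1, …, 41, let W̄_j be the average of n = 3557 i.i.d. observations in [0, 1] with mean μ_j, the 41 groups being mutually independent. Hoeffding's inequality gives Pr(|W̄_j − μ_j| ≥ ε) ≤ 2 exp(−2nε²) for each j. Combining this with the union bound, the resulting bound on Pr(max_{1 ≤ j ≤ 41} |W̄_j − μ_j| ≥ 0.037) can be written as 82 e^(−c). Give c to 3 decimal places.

9.739

Union bound over the 41 events: Pr(max_{1 ≤ j ≤ 41} |W̄_j − μ_j| ≥ 0.037) ≤ 41·2·exp(−2nε²) = 82 exp(−2·3557·0.037²).
So c = 2·3557·0.037² = 9.7391.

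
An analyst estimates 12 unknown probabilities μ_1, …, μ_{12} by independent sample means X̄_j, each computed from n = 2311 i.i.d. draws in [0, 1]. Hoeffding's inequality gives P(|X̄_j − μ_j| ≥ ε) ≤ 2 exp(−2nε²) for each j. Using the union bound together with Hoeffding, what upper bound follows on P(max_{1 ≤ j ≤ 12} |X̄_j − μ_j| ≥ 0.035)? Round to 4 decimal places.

Per-experiment Hoeffding bound: 2·exp(−2·2311·0.035²) = 2·exp(−5.66195) = 0.0069515.
Union bound over 12 events: 12·0.0069515 = 0.08342.

0.0834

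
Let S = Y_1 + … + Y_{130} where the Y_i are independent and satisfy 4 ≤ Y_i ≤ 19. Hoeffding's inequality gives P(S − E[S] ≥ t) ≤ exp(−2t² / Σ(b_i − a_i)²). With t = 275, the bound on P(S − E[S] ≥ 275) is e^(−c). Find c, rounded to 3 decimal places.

Σ(b_i − a_i)² = 130·(15)² = 29250.
c = 2t²/29250 = 2·275²/29250 = 5.1709.

5.171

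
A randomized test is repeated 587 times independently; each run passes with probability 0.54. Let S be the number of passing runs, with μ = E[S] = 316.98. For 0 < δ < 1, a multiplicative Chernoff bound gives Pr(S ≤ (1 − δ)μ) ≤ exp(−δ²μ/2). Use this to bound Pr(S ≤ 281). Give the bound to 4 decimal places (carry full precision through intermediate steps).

0.1298

Write 281 = (1 − δ)μ, so δ = 1 − 281/316.98 = 0.1135087…
Then the exponent is δ²μ/2 = (μ − 281)²/(2μ) = 2.042022.
Bound = exp(−2.042022) = 0.12977.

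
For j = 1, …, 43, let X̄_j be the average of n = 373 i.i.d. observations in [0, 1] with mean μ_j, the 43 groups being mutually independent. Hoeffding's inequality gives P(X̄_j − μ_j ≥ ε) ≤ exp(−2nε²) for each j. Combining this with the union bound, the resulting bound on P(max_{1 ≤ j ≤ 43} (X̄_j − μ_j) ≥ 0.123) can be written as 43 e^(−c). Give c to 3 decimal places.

11.286

Union bound over the 43 events: P(max_{1 ≤ j ≤ 43} (X̄_j − μ_j) ≥ 0.123) ≤ 43·exp(−2nε²) = 43 exp(−2·373·0.123²).
So c = 2·373·0.123² = 11.2862.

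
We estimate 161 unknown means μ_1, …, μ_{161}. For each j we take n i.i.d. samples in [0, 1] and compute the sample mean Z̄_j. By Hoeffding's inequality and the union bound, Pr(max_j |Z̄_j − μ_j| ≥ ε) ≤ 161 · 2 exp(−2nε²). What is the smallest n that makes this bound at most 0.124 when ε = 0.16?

154

Need 2·161·exp(−2nε²) ≤ 0.124, i.e. exp(−2nε²) ≤ 0.124/322.
So 2nε² ≥ ln(322/0.124) = 7.862025.
Hence n ≥ 7.862025/(2·0.16²) = 153.555.
The smallest integer n is 154.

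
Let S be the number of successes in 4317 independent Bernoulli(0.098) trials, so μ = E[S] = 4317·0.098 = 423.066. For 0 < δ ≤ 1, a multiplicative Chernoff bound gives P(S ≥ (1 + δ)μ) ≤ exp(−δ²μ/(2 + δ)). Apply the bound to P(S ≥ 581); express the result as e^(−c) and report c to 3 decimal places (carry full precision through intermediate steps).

24.842

Write 581 = (1 + δ)μ, so δ = 581/423.066 − 1 = 0.3733082…
Then the exponent is δ²μ/(2 + δ) = (581 − μ)² / (μ·(2 + δ)) = 24.842140.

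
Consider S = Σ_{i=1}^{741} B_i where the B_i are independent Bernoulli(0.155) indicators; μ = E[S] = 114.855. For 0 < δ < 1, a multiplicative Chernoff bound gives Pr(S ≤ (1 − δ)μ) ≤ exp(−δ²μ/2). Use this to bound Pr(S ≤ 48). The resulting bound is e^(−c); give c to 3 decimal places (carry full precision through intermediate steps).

19.458

Write 48 = (1 − δ)μ, so δ = 1 − 48/114.855 = 0.5820818…
Then the exponent is δ²μ/2 = (μ − 48)²/(2μ) = 19.457538.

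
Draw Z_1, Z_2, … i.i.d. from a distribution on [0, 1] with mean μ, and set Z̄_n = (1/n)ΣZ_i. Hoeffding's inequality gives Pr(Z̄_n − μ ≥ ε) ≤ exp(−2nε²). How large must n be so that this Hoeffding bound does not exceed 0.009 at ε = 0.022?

4867

Require exp(−2nε²) ≤ 0.009, i.e. 2nε² ≥ ln(1/0.009) = 4.710531.
So n ≥ 4.710531 / (2·0.022²) = 4866.251.
The smallest integer n is 4867.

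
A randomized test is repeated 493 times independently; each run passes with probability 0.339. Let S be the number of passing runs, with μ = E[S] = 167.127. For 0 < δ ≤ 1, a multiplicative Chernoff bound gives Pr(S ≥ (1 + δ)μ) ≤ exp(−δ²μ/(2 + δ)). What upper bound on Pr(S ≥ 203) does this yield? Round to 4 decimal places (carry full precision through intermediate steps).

Write 203 = (1 + δ)μ, so δ = 203/167.127 − 1 = 0.2146452…
Then the exponent is δ²μ/(2 + δ) = (203 − μ)² / (μ·(2 + δ)) = 3.476839.
Bound = exp(−3.476839) = 0.03090.

0.0309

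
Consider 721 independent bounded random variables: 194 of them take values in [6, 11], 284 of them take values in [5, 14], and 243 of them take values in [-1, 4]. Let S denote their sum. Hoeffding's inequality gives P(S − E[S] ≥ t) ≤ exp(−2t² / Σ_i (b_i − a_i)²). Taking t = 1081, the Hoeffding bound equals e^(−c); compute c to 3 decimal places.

Σ(b_i − a_i)² = 194·5² + 284·9² + 243·5² = 33929.
c = 2t² / 33929 = 2·1081² / 33929 = 68.8827.

68.883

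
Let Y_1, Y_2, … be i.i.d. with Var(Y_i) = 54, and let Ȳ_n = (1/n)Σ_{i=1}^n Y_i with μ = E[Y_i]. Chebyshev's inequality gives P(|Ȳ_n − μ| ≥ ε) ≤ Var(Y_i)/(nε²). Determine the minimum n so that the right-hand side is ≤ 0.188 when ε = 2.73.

Require 54/(n·2.73²) ≤ 0.188, i.e. n ≥ 54/(0.188·2.73²) = 38.540.
The smallest integer n is 39.

39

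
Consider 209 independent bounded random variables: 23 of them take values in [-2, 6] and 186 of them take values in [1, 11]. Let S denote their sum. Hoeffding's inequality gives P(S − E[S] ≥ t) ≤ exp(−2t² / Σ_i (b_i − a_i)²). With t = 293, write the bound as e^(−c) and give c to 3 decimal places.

Σ(b_i − a_i)² = 23·8² + 186·10² = 20072.
c = 2t² / 20072 = 2·293² / 20072 = 8.5541.

8.554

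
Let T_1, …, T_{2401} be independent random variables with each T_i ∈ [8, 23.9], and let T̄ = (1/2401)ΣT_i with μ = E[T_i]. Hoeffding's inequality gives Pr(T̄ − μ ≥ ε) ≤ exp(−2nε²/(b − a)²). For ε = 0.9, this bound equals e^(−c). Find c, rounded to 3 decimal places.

15.386

c = 2nε²/(b − a)² = 2·2401·0.9² / 15.9² = 15.3855.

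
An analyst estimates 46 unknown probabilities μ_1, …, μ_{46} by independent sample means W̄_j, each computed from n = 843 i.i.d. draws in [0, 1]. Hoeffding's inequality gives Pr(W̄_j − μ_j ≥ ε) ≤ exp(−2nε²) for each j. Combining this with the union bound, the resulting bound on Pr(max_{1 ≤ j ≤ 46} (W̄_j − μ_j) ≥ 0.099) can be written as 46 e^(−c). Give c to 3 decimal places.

Union bound over the 46 events: Pr(max_{1 ≤ j ≤ 46} (W̄_j − μ_j) ≥ 0.099) ≤ 46·exp(−2nε²) = 46 exp(−2·843·0.099²).
So c = 2·843·0.099² = 16.5245.

16.524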